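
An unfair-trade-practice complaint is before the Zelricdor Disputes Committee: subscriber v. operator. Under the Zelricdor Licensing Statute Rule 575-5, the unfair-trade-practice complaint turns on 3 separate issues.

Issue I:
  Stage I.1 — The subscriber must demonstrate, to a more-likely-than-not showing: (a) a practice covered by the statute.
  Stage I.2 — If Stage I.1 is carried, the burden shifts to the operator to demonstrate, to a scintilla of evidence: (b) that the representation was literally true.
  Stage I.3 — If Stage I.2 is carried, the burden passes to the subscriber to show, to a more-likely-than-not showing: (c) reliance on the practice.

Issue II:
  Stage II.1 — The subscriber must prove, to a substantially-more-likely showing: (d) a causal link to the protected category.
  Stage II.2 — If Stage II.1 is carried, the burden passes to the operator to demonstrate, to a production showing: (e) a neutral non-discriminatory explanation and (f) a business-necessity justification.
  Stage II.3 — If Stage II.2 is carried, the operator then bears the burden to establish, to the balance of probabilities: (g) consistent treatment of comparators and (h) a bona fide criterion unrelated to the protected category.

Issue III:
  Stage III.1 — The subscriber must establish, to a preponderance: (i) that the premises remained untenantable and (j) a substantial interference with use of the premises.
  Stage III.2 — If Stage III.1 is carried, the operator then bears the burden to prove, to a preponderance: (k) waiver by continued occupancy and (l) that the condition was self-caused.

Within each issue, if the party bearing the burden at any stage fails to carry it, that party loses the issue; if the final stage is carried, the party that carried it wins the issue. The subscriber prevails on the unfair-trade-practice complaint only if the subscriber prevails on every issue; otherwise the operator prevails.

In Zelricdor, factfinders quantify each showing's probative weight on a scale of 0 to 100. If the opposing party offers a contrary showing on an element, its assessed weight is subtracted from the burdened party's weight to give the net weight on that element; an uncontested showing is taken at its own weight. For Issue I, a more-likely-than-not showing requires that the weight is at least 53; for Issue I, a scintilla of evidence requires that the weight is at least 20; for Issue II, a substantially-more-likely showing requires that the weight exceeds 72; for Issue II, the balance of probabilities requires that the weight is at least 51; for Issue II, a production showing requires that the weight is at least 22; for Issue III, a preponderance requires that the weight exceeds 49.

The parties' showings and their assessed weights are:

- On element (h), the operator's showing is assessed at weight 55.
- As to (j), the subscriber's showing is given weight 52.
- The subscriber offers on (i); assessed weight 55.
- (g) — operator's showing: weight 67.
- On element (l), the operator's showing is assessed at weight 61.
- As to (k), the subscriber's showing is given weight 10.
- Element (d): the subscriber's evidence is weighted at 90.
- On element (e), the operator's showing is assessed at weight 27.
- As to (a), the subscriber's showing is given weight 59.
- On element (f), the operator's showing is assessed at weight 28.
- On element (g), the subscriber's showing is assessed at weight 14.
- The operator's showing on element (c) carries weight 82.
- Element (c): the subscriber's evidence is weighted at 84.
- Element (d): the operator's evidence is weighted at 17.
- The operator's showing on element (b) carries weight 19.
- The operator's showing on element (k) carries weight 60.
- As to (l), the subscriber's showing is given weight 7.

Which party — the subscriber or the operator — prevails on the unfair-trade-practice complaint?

operator

— Issue I —
Stage I.1 — burden on subscriber; standard: a more-likely-than-not showing (weight is at least 53).
    (a): 59 ≥ 53 [met]
  Stage I.1 carried; the burden shifts to the operator.
Stage I.2 — burden on operator; standard: a scintilla of evidence (weight is at least 20).
    (b): 19 < 20 [not met]
  Stage I.2 not carried; the operator fails its burden.
The subscriber prevails on this issue.
— Issue II —
Stage II.1 — burden on subscriber; standard: a substantially-more-likely showing (weight exceeds 72).
    (d): 90 − 17 = 73 > 72 [met]
  Stage II.1 carried; the burden shifts to the operator.
Stage II.2 — burden on operator; standard: a production showing (weight is at least 22).
    (e): 27 ≥ 22 [met]
    (f): 28 ≥ 22 [met]
  Stage II.2 is satisfied; the operator continues to bear the burden.
Stage II.3 — burden on operator; standard: the balance of probabilities (weight is at least 51).
    (g): 67 − 14 = 53 ≥ 51 [met]
    (h): 55 ≥ 51 [met]
  The operator carries the last stage.
All stages carried — the operator prevails on this issue.
— Issue III —
At Stage III.1 the subscriber must meet a preponderance (weight exceeds 49): on (i) the weight is 55, which does exceed 49, so (i) meets the standard; on (j) the weight is 52, > 49, so (j) meets the standard.
  The subscriber carries Stage III.1; the operator now bears the burden.
At Stage III.2 the operator must meet a preponderance (weight exceeds 49): on (k) the weight is 60 less the opposing 10 gives net 50, which does exceed 49, so (k) meets the standard; on (l) the weight is 61 less the opposing 7 gives net 54, which does exceed 49, so (l) meets the standard.
  All elements met at the final stage.
With every stage satisfied, the operator prevails on this issue.
Per-issue: Issue I → subscriber; Issue II → operator; Issue III → operator. The subscriber must prevail on every issue; overall, the operator prevails.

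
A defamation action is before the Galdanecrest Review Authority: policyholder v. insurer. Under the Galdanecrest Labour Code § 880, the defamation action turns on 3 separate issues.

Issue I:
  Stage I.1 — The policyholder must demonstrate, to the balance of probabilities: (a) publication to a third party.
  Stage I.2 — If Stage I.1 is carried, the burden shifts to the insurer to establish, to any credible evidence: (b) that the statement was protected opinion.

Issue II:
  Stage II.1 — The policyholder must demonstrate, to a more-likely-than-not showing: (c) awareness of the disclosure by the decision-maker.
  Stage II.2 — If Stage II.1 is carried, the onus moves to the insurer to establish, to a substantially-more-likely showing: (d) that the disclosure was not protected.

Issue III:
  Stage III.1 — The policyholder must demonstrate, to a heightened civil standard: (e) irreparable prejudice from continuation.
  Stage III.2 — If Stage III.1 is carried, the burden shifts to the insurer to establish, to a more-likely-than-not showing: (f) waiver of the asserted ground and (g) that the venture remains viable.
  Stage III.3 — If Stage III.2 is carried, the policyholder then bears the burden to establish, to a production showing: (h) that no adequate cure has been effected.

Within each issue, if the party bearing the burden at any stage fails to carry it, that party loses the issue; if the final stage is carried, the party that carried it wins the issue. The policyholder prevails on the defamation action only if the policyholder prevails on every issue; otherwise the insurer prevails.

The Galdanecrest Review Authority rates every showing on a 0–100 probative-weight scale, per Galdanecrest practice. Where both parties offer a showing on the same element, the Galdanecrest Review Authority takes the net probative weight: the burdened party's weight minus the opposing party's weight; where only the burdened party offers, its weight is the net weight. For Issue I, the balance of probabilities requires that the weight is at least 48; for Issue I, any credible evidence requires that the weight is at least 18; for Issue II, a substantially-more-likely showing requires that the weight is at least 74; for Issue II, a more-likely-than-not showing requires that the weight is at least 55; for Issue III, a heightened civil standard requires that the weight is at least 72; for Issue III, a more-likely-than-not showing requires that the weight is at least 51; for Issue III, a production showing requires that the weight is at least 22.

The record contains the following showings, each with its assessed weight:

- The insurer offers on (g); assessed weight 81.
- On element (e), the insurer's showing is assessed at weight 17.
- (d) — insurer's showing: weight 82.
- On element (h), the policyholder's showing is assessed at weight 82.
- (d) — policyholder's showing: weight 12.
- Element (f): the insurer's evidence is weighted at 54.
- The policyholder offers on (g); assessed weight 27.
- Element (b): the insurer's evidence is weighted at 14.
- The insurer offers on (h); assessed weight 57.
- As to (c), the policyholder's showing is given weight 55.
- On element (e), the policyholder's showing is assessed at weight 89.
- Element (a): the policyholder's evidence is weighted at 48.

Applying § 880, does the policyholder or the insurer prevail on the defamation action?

policyholder

— Issue I —
At Stage I.1 the policyholder must meet the balance of probabilities (weight is at least 48): on (a) the weight is 48, which does reach 48, so (a) meets the standard.
  Stage I.1 carried; the burden shifts to the insurer.
At Stage I.2 the insurer must meet any credible evidence (weight is at least 18): on (b) the weight is 14, < 18, so (b) does not meet the standard.
  The insurer does not carry Stage I.2.
The analysis ends at Stage I.2; the policyholder prevails on this issue.
— Issue II —
At Stage II.1 the policyholder must meet a more-likely-than-not showing (weight is at least 55): on (c) the weight is 55, which does reach 55, so (c) meets the standard.
  The policyholder carries Stage II.1; the insurer now bears the burden.
At Stage II.2 the insurer must meet a substantially-more-likely showing (weight is at least 74): on (d) the weight is 82 less the opposing 12 gives net 70, < 74, so (d) does not meet the standard.
  Stage II.2 not carried; the insurer fails its burden.
So the policyholder prevails on this issue.
— Issue III —
Stage III.1 — burden on policyholder; standard: a heightened civil standard (weight is at least 72).
    (e): 89 − 17 = 72 ≥ 72 [met]
  All elements met. The burden passes to the insurer.
Stage III.2 — burden on insurer; standard: a more-likely-than-not showing (weight is at least 51).
    (f): 54 ≥ 51 [met]
    (g): 81 − 27 = 54 ≥ 51 [met]
  All elements met. The burden passes to the policyholder.
Stage III.3 — burden on policyholder; standard: a production showing (weight is at least 22).
    (h): 82 − 57 = 25 ≥ 22 [met]
  Stage III.3 carried; the final stage is satisfied.
Every stage carried; the policyholder prevails on this issue.
Per-issue: Issue I → policyholder; Issue II → policyholder; Issue III → policyholder. The policyholder must prevail on every issue; overall, the policyholder prevails.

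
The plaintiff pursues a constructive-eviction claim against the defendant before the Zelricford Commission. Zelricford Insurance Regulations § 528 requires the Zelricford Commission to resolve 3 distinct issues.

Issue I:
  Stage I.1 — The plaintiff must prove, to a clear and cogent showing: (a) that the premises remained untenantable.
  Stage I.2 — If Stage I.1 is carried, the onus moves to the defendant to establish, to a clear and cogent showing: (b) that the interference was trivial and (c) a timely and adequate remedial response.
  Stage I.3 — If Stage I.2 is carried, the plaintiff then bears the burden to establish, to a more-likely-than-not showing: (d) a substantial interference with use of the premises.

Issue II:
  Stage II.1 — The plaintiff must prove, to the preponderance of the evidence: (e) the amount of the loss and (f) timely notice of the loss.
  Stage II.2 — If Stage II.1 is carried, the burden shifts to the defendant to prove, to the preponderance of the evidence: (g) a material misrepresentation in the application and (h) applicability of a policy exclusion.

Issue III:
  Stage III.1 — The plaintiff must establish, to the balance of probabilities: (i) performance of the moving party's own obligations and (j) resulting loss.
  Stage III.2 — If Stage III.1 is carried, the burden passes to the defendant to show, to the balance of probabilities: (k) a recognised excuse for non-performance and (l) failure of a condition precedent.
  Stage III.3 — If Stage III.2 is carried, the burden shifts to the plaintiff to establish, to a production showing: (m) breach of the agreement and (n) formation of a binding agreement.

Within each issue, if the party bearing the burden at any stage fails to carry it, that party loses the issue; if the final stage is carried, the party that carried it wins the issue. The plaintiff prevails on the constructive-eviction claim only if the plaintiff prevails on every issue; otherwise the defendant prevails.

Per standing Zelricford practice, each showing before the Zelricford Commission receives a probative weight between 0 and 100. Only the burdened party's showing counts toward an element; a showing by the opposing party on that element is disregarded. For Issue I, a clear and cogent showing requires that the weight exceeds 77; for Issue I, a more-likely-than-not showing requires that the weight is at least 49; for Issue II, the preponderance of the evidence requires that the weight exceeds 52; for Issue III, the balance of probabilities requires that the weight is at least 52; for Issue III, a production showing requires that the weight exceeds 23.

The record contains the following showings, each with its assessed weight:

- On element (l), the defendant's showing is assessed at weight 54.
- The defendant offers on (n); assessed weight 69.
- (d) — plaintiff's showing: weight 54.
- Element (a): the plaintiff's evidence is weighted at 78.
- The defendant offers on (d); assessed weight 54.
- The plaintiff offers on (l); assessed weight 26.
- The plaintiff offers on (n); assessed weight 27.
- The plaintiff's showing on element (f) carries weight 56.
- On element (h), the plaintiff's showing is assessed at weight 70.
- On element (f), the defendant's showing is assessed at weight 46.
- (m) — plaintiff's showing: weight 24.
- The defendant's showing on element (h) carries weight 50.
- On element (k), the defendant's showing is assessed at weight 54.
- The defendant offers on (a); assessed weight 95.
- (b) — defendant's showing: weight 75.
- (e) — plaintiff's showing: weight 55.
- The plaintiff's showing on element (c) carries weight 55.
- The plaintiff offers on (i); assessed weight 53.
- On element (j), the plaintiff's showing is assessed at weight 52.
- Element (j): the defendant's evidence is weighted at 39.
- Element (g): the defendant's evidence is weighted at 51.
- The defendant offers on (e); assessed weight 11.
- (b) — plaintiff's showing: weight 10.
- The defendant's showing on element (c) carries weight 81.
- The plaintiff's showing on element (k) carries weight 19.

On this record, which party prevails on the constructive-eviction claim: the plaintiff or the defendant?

plaintiff

— Issue I —
At Stage I.1 the plaintiff must meet a clear and cogent showing (weight exceeds 77): on (a) the weight is 78 (the defendant's 95 is given no effect), which does exceed 77, so (a) meets the standard.
  The plaintiff carries Stage I.1; the defendant now bears the burden.
At Stage I.2 the defendant must meet a clear and cogent showing (weight exceeds 77): on (b) the weight is 75 (the plaintiff's 10 is given no effect), which does not exceed 77, so (b) does not meet the standard; on (c) the weight is 81 (the plaintiff's 55 is given no effect), which does exceed 77, so (c) meets the standard.
  The defendant does not carry Stage I.2.
The plaintiff prevails on this issue.
— Issue II —
At Stage II.1 the plaintiff must meet the preponderance of the evidence (weight exceeds 52): on (e) the weight is 55 (the defendant's 11 is given no effect), > 52, so (e) meets the standard; on (f) the weight is 56 (the defendant's 46 is given no effect), which does exceed 52, so (f) meets the standard.
  Stage II.1 is satisfied; the onus moves to the defendant.
At Stage II.2 the defendant must meet the preponderance of the evidence (weight exceeds 52): on (g) the weight is 51, ≤ 52, so (g) does not meet the standard; on (h) the weight is 50 (the plaintiff's 70 is given no effect), ≤ 52, so (h) does not meet the standard.
  Not every element is met, so the defendant fails to carry Stage II.2.
The plaintiff prevails on this issue.
— Issue III —
At Stage III.1 the plaintiff must meet the balance of probabilities (weight is at least 52): on (i) the weight is 53, ≥ 52, so (i) meets the standard; on (j) the weight is 52 (the defendant's 39 is given no effect), which does reach 52, so (j) meets the standard.
  All elements met. The burden passes to the defendant.
At Stage III.2 the defendant must meet the balance of probabilities (weight is at least 52): on (k) the weight is 54 (the plaintiff's 19 is given no effect), ≥ 52, so (k) meets the standard; on (l) the weight is 54 (the plaintiff's 26 is given no effect), which does reach 52, so (l) meets the standard.
  All elements met. The burden passes to the plaintiff.
At Stage III.3 the plaintiff must meet a production showing (weight exceeds 23): on (m) the weight is 24, > 23, so (m) meets the standard; on (n) the weight is 27 (the defendant's 69 is given no effect), > 23, so (n) meets the standard.
  Stage III.3 carried; the final stage is satisfied.
With every stage satisfied, the plaintiff prevails on this issue.
Per-issue: Issue I → plaintiff; Issue II → plaintiff; Issue III → plaintiff. The plaintiff must prevail on every issue; overall, the plaintiff prevails.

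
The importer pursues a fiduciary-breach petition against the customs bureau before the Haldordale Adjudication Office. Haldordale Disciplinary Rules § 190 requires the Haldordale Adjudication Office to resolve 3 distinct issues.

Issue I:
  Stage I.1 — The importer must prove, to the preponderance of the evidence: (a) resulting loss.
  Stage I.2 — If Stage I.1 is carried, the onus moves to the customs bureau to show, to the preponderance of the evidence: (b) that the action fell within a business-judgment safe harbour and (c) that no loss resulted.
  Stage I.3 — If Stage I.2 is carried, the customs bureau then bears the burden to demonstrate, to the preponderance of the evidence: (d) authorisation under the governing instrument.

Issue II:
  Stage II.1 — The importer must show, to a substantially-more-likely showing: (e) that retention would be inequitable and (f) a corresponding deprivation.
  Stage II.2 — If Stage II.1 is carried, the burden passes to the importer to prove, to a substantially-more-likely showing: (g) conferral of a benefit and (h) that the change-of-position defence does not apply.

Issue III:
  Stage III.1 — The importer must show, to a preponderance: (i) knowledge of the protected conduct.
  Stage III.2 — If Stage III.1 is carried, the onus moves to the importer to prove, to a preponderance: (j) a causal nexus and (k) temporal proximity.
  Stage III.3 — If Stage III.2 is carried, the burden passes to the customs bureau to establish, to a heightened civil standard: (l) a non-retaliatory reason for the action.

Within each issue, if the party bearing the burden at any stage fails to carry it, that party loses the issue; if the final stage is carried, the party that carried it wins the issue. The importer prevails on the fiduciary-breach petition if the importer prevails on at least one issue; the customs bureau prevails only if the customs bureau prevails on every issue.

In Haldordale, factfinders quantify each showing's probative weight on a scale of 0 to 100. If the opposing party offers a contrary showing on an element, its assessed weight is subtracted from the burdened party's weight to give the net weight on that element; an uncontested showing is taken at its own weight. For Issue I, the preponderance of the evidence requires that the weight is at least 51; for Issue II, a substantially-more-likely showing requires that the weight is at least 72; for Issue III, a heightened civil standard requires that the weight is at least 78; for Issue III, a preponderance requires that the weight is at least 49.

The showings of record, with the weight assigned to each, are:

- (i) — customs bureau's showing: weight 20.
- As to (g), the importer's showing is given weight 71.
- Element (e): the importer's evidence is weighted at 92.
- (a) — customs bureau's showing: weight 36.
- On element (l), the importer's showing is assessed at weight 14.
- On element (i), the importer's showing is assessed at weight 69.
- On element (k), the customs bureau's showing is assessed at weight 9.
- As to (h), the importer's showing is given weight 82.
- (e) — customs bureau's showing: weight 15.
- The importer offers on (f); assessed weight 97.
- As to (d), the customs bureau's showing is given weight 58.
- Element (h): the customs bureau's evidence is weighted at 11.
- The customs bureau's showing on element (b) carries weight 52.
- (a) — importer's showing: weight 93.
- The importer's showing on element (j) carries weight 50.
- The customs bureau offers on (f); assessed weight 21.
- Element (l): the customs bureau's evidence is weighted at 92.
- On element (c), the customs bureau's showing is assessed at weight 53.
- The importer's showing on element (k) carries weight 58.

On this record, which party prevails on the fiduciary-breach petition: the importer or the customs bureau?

customs bureau

— Issue I —
Stage I.1 (importer, the preponderance of the evidence, weight is at least 51): (a) net 93−36=57 ≥ 51 — meets.
  Stage I.1 is satisfied; the onus moves to the customs bureau.
Stage I.2 (customs bureau, the preponderance of the evidence, weight is at least 51): (b) 52 ≥ 51 — meets; (c) 53 ≥ 51 — meets.
  Stage I.2 is satisfied; the customs bureau continues to bear the burden.
Stage I.3 (customs bureau, the preponderance of the evidence, weight is at least 51): (d) 58 ≥ 51 — meets.
  Stage I.3 carried; the final stage is satisfied.
All stages carried — the customs bureau prevails on this issue.
— Issue II —
Stage II.1 (importer, a substantially-more-likely showing, weight is at least 72): (e) net 92−15=77 ≥ 72 — meets; (f) net 97−21=76 ≥ 72 — meets.
  All elements met. The importer retains the burden for Stage II.2.
Stage II.2 (importer, a substantially-more-likely showing, weight is at least 72): (g) 71 < 72 — fails; (h) net 82−11=71 < 72 — fails.
  Not every element is met, so the importer fails to carry Stage II.2.
The customs bureau prevails on this issue.
— Issue III —
Stage III.1 — burden on importer; standard: a preponderance (weight is at least 49).
    (i): 69 − 20 = 49 ≥ 49 [met]
  Stage III.1 is satisfied; the importer continues to bear the burden.
Stage III.2 — burden on importer; standard: a preponderance (weight is at least 49).
    (j): 50 ≥ 49 [met]
    (k): 58 − 9 = 49 ≥ 49 [met]
  The importer carries Stage III.2; the customs bureau now bears the burden.
Stage III.3 — burden on customs bureau; standard: a heightened civil standard (weight is at least 78).
    (l): 92 − 14 = 78 ≥ 78 [met]
  The customs bureau carries the last stage.
With every stage satisfied, the customs bureau prevails on this issue.
Per-issue: Issue I → customs bureau; Issue II → customs bureau; Issue III → customs bureau. The importer must prevail on at least one issue; overall, the customs bureau prevails.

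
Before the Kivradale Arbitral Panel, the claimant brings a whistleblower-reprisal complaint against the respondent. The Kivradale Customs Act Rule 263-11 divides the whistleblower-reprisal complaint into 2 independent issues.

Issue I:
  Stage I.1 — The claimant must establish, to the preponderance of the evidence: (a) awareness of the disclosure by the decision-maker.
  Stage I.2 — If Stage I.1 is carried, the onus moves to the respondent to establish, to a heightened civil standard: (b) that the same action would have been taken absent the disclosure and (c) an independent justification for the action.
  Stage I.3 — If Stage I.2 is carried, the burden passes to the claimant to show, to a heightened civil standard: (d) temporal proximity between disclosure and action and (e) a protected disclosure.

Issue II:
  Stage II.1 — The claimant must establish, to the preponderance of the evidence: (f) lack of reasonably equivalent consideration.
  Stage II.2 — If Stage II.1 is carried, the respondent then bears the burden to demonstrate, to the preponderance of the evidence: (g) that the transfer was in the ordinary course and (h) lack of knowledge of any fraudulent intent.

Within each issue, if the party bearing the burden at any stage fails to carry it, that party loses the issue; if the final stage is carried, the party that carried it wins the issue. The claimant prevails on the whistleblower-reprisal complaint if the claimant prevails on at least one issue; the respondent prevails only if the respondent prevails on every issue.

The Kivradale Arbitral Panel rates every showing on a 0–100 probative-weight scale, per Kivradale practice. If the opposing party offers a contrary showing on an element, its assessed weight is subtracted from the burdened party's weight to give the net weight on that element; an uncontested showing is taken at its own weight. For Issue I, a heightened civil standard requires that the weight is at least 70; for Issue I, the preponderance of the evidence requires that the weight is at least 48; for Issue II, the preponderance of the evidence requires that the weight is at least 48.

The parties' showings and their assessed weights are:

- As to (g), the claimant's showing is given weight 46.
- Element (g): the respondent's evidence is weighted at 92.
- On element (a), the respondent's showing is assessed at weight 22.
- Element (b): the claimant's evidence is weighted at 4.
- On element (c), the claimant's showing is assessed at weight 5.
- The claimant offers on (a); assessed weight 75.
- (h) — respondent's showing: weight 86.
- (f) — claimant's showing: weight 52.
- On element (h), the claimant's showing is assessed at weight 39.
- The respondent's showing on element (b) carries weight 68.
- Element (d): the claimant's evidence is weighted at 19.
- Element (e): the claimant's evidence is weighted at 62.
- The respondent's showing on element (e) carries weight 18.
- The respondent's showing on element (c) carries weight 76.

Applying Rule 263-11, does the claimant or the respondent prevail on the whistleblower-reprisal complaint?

claimant

— Issue I —
At Stage I.1 the claimant must meet the preponderance of the evidence (weight is at least 48): on (a) the weight is 75 less the opposing 22 gives net 53, ≥ 48, so (a) meets the standard.
  The claimant carries Stage I.1; the respondent now bears the burden.
At Stage I.2 the respondent must meet a heightened civil standard (weight is at least 70): on (b) the weight is 68 less the opposing 4 gives net 64, which does not reach 70, so (b) does not meet the standard; on (c) the weight is 76 less the opposing 5 gives net 71, ≥ 70, so (c) meets the standard.
  Stage I.2 not carried; the respondent fails its burden.
So the claimant prevails on this issue.
— Issue II —
Stage II.1 — burden on claimant; standard: the preponderance of the evidence (weight is at least 48).
    (f): 52 ≥ 48 [met]
  Stage II.1 is satisfied; the onus moves to the respondent.
Stage II.2 — burden on respondent; standard: the preponderance of the evidence (weight is at least 48).
    (g): 92 − 46 = 46 < 48 [not met]
    (h): 86 − 39 = 47 < 48 [not met]
  Not every element is met, so the respondent fails to carry Stage II.2.
The claimant prevails on this issue.
Per-issue: Issue I → claimant; Issue II → claimant. The claimant must prevail on at least one issue; overall, the claimant prevails.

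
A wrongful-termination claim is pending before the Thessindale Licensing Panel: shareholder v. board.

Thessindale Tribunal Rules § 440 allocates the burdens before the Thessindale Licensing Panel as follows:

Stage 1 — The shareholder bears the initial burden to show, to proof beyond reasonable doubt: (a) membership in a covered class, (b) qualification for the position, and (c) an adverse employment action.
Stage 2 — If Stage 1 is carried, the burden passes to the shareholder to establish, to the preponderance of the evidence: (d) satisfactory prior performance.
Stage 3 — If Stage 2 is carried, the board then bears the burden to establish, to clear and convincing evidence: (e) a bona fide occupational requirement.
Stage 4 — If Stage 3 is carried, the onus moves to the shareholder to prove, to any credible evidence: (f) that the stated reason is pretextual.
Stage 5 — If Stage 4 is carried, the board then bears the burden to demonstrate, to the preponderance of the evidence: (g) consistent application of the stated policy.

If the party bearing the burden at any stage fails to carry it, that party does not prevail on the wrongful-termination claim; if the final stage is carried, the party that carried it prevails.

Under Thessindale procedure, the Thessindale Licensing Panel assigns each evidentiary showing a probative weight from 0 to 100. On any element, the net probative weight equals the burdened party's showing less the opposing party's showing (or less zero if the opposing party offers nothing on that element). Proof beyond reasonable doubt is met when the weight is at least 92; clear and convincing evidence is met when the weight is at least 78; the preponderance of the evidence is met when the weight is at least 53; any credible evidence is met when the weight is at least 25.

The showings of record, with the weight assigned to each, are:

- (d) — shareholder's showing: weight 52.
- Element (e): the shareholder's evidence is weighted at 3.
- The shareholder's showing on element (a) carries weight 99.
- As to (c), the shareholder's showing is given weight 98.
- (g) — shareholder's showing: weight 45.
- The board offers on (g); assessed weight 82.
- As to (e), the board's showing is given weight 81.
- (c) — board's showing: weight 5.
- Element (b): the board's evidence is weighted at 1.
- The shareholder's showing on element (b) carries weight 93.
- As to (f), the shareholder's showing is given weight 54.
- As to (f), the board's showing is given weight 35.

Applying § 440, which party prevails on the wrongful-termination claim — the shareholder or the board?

Stage 1 — burden on shareholder; standard: proof beyond reasonable doubt (weight is at least 92).
    (a): 99 ≥ 92 [met]
    (b): 93 − 1 = 92 ≥ 92 [met]
    (c): 98 − 5 = 93 ≥ 92 [met]
  Stage 1 carried; the burden remains with the shareholder.
Stage 2 — burden on shareholder; standard: the preponderance of the evidence (weight is at least 53).
    (d): 52 < 53 [not met]
  Stage 2 not carried; the shareholder fails its burden.
So the board prevails.

board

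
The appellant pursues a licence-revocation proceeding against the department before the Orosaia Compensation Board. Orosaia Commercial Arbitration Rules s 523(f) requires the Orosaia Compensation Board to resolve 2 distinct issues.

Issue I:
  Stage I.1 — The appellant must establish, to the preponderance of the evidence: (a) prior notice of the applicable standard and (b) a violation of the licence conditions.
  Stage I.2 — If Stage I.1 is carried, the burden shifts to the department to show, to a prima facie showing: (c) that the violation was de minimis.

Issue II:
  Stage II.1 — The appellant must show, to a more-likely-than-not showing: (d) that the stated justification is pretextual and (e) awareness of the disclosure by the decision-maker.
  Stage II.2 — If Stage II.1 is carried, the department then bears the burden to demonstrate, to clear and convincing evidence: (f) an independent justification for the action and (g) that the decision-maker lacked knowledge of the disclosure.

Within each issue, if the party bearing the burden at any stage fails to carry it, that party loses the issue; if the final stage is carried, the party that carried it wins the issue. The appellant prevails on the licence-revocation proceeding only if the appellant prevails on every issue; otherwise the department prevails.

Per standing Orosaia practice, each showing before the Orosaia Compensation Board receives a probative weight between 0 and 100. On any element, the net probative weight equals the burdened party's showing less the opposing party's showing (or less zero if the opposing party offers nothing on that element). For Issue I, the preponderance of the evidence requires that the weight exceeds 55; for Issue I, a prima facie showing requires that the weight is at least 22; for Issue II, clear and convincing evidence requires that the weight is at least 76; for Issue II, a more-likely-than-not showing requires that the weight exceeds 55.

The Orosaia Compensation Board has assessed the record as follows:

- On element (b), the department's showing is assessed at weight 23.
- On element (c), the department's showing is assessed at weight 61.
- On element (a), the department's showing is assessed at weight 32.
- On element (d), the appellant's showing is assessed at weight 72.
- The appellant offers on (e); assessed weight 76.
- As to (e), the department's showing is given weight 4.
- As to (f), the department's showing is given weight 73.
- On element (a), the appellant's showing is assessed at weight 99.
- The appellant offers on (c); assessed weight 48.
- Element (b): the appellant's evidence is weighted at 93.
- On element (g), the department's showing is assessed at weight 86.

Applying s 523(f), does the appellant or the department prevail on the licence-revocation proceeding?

appellant

— Issue I —
Stage I.1 (appellant, the preponderance of the evidence, weight exceeds 55): (a) net 99−32=67 > 55 — meets; (b) net 93−23=70 > 55 — meets.
  Stage I.1 is satisfied; the onus moves to the department.
Stage I.2 (department, a prima facie showing, weight is at least 22): (c) net 61−48=13 < 22 — fails.
  The department does not carry Stage I.2.
The analysis ends at Stage I.2; the appellant prevails on this issue.
— Issue II —
Stage II.1 (appellant, a more-likely-than-not showing, weight exceeds 55): (d) 72 > 55 — meets; (e) net 76−4=72 > 55 — meets.
  Stage II.1 is satisfied; the onus moves to the department.
Stage II.2 (department, clear and convincing evidence, weight is at least 76): (f) 73 < 76 — fails; (g) 86 ≥ 76 — meets.
  The department does not carry Stage II.2.
So the appellant prevails on this issue.
Per-issue: Issue I → appellant; Issue II → appellant. The appellant must prevail on every issue; overall, the appellant prevails.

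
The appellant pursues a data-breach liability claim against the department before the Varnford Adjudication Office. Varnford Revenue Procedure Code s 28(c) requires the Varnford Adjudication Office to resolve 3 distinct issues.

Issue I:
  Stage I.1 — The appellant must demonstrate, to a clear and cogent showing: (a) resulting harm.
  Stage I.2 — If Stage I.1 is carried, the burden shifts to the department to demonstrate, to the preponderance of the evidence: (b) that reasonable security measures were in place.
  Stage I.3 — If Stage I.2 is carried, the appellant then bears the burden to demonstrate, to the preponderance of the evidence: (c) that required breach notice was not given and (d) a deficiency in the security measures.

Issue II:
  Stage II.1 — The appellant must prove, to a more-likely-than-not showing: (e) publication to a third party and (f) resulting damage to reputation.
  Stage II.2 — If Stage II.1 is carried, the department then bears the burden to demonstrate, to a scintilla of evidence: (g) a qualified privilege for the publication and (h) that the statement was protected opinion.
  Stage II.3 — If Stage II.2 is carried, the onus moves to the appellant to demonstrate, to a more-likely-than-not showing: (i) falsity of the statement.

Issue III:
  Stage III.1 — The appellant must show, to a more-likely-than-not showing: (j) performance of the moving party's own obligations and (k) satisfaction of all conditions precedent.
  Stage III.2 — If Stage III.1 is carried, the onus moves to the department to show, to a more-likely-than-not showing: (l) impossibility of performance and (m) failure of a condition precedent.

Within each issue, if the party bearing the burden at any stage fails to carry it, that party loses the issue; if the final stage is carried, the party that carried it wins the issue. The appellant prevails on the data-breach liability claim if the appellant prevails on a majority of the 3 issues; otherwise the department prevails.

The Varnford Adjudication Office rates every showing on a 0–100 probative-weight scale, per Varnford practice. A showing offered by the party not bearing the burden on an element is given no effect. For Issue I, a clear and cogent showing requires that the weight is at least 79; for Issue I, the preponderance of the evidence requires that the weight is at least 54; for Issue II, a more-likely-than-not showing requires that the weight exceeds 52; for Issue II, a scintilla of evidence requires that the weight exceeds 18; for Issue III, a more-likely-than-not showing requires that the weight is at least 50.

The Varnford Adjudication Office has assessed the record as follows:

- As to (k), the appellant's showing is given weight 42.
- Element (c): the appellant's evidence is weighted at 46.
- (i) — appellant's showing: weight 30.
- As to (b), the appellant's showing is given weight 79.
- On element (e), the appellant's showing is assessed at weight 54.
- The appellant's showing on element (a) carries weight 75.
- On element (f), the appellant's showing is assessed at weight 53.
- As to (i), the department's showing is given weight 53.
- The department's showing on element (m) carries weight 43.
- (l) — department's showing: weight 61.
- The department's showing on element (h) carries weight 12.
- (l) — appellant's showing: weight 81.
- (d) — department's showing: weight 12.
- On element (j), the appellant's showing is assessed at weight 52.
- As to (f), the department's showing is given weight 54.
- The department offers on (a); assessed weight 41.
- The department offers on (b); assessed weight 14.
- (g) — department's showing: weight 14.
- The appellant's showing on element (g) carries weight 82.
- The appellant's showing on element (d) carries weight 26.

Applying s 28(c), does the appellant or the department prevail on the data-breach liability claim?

department

— Issue I —
Stage I.1 — burden on appellant; standard: a clear and cogent showing (weight is at least 79).
    (a): 75 (department's 41 disregarded) < 79 [not met]
  The appellant does not carry Stage I.1.
So the department prevails on this issue.
— Issue II —
At Stage II.1 the appellant must meet a more-likely-than-not showing (weight exceeds 52): on (e) the weight is 54, > 52, so (e) meets the standard; on (f) the weight is 53 (the department's 54 is given no effect), which does exceed 52, so (f) meets the standard.
  All elements met. The burden passes to the department.
At Stage II.2 the department must meet a scintilla of evidence (weight exceeds 18): on (g) the weight is 14 (the appellant's 82 is given no effect), which does not exceed 18, so (g) does not meet the standard; on (h) the weight is 12, ≤ 18, so (h) does not meet the standard.
  Not every element is met, so the department fails to carry Stage II.2.
The analysis ends at Stage II.2; the appellant prevails on this issue.
— Issue III —
Stage III.1 (appellant, a more-likely-than-not showing, weight is at least 50): (j) 52 ≥ 50 — meets; (k) 42 < 50 — fails.
  The appellant does not carry Stage III.1.
The analysis ends at Stage III.1; the department prevails on this issue.
Per-issue: Issue I → department; Issue II → appellant; Issue III → department. The appellant must prevail on a majority of issues; overall, the department prevails.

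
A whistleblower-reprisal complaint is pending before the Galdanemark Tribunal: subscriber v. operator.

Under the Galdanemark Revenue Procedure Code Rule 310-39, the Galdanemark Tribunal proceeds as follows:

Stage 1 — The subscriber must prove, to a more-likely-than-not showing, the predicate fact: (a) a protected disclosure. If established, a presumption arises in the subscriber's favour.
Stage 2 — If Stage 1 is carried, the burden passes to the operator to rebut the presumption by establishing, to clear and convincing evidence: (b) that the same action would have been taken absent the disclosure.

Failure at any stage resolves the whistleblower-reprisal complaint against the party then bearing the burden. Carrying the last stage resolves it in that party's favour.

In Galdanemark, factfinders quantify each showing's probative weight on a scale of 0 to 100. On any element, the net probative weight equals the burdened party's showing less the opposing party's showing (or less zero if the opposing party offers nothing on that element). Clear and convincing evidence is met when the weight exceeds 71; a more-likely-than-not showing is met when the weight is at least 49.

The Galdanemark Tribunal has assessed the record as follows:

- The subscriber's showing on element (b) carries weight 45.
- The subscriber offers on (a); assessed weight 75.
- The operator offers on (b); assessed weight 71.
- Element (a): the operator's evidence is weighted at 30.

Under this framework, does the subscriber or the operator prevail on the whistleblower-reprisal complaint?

operator

At Stage 1 the subscriber must meet a more-likely-than-not showing (weight is at least 49): on (a) the weight is 75 less the opposing 30 gives net 45, which does not reach 49, so (a) does not meet the standard.
  Stage 1 not carried; the subscriber fails its burden.
The analysis ends at Stage 1; the operator prevails.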